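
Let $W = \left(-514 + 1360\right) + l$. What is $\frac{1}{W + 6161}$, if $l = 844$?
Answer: $\frac{1}{7851} \approx 0.00012737$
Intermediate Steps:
$W = 1690$ ($W = \left(-514 + 1360\right) + 844 = 846 + 844 = 1690$)
$\frac{1}{W + 6161} = \frac{1}{1690 + 6161} = \frac{1}{7851}$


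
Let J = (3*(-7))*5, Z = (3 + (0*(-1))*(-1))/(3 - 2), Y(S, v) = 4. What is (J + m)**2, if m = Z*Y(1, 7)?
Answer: 8649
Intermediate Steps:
Z = 3 (Z = (3 + 0*(-1))/1 = (3 + 0)*1 = 3*1 = 3)
m = 12 (m = 3*4 = 12)
J = -105 (J = -21*5 = -105)
(J + m)**2 = (-105 + 12)**2 = (-93)**2 = 8649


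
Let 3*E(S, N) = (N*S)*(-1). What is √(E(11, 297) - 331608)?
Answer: I*√332697 ≈ 576.8*I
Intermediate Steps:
E(S, N) = -N*S/3 (E(S, N) = ((N*S)*(-1))/3 = (-N*S)/3 = -N*S/3)
√(E(11, 297) - 331608) = √(-⅓*297*11 - 331608) = √(-1089 - 331608) = √(-332697) = I*√332697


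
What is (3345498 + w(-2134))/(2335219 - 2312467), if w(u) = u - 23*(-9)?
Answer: 3343571/22752 ≈ 146.96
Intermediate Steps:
w(u) = 207 + u (w(u) = u + 207 = 207 + u)
(3345498 + w(-2134))/(2335219 - 2312467) = (3345498 + (207 - 2134))/(2335219 - 2312467) = (3345498 - 1927)/22752 = 3343571*(1/22752) = 3343571/22752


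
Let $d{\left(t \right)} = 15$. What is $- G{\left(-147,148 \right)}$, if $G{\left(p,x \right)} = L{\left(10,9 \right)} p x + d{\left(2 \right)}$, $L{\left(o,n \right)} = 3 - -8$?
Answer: $239301$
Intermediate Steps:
$L{\left(o,n \right)} = 11$ ($L{\left(o,n \right)} = 3 + 8 = 11$)
$G{\left(p,x \right)} = 15 + 11 p x$ ($G{\left(p,x \right)} = 11 p x + 15 = 15 + 11 p x$)
$- G{\left(-147,148 \right)} = - (15 + 11 \left(-147\right) 148) = - (15 - 239316) = \left(-1\right) \left(-239301\right) = 239301$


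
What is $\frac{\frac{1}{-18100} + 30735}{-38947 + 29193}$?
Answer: $- \frac{556303499}{176547400} \approx -3.151$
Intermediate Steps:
$\frac{\frac{1}{-18100} + 30735}{-38947 + 29193} = \frac{- \frac{1}{18100} + 30735}{-9754} = \frac{556303499}{18100} \left(- \frac{1}{9754}\right) = - \frac{556303499}{176547400}$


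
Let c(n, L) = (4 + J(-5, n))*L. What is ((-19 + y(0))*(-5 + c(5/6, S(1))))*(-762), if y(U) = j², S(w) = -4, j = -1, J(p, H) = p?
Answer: -13716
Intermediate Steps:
c(n, L) = -L (c(n, L) = (4 - 5)*L = -L)
y(U) = 1 (y(U) = (-1)² = 1)
((-19 + y(0))*(-5 + c(5/6, S(1))))*(-762) = ((-19 + 1)*(-5 - 1*(-4)))*(-762) = -18*(-5 + 4)*(-762) = -18*(-1)*(-762) = 18*(-762) = -13716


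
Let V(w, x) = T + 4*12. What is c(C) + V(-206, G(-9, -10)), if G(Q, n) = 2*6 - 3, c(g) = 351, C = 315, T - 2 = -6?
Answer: 395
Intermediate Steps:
T = -4 (T = 2 - 6 = -4)
G(Q, n) = 9 (G(Q, n) = 12 - 3 = 9)
V(w, x) = 44 (V(w, x) = -4 + 4*12 = -4 + 48 = 44)
c(C) + V(-206, G(-9, -10)) = 351 + 44 = 395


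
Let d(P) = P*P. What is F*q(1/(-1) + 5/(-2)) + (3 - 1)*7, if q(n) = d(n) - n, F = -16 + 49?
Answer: 2135/4 ≈ 533.75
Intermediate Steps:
F = 33
d(P) = P²
q(n) = n² - n
F*q(1/(-1) + 5/(-2)) + (3 - 1)*7 = 33*((1/(-1) + 5/(-2))*(-1 + (1/(-1) + 5/(-2)))) + (3 - 1)*7 = 33*((1*(-1) + 5*(-½))*(-1 + (1*(-1) + 5*(-½)))) + 2*7 = 33*((-1 - 5/2)*(-1 + (-1 - 5/2))) + 14 = 33*(-7*(-1 - 7/2)/2) + 14 = 33*(-7/2*(-9/2)) + 14 = 33*(63/4) + 14 = 2079/4 + 14 = 2135/4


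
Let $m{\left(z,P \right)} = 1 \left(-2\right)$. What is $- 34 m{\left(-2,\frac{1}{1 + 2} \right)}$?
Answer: $68$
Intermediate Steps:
$m{\left(z,P \right)} = -2$
$- 34 m{\left(-2,\frac{1}{1 + 2} \right)} = \left(-34\right) \left(-2\right) = 68$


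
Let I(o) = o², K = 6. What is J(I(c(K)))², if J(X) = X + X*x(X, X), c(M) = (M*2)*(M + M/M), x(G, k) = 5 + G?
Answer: 2482976279798784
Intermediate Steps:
c(M) = 2*M*(1 + M) (c(M) = (2*M)*(M + 1) = (2*M)*(1 + M) = 2*M*(1 + M))
J(X) = X + X*(5 + X)
J(I(c(K)))² = ((2*6*(1 + 6))²*(6 + (2*6*(1 + 6))²))² = ((2*6*7)²*(6 + (2*6*7)²))² = (84²*(6 + 84²))² = (7056*(6 + 7056))² = (7056*7062)² = 49829472² = 2482976279798784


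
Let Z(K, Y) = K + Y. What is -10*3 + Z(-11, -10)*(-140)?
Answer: 2910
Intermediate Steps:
-10*3 + Z(-11, -10)*(-140) = -10*3 + (-11 - 10)*(-140) = -30 - 21*(-140) = -30 + 2940 = 2910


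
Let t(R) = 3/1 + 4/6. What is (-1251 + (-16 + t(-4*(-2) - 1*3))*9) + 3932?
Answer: 2570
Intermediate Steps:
t(R) = 11/3 (t(R) = 3*1 + 4*(⅙) = 3 + ⅔ = 11/3)
(-1251 + (-16 + t(-4*(-2) - 1*3))*9) + 3932 = (-1251 + (-16 + 11/3)*9) + 3932 = (-1251 - 37/3*9) + 3932 = (-1251 - 111) + 3932 = -1362 + 3932 = 2570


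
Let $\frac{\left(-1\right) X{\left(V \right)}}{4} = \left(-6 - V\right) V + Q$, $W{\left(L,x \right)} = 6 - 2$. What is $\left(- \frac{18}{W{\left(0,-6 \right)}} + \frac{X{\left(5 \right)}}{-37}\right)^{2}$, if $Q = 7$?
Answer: $\frac{514089}{5476} \approx 93.88$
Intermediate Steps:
$W{\left(L,x \right)} = 4$ ($W{\left(L,x \right)} = 6 - 2 = 4$)
$X{\left(V \right)} = -28 - 4 V \left(-6 - V\right)$ ($X{\left(V \right)} = - 4 \left(\left(-6 - V\right) V + 7\right) = - 4 \left(V \left(-6 - V\right) + 7\right) = - 4 \left(7 + V \left(-6 - V\right)\right) = -28 - 4 V \left(-6 - V\right)$)
$\left(- \frac{18}{W{\left(0,-6 \right)}} + \frac{X{\left(5 \right)}}{-37}\right)^{2} = \left(- \frac{18}{4} + \frac{-28 + 4 \cdot 5^{2} + 24 \cdot 5}{-37}\right)^{2} = \left(\left(-18\right) \frac{1}{4} + \left(-28 + 4 \cdot 25 + 120\right) \left(- \frac{1}{37}\right)\right)^{2} = \left(- \frac{9}{2} + \left(-28 + 100 + 120\right) \left(- \frac{1}{37}\right)\right)^{2} = \left(- \frac{9}{2} + 192 \left(- \frac{1}{37}\right)\right)^{2} = \left(- \frac{9}{2} - \frac{192}{37}\right)^{2} = \left(- \frac{717}{74}\right)^{2} = \frac{514089}{5476}$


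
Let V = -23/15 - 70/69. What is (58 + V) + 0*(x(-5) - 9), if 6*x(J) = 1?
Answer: 6377/115 ≈ 55.452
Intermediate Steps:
x(J) = 1/6 (x(J) = (1/6)*1 = 1/6)
V = -293/115 (V = -23*1/15 - 70*1/69 = -23/15 - 70/69 = -293/115 ≈ -2.5478)
(58 + V) + 0*(x(-5) - 9) = (58 - 293/115) + 0*(1/6 - 9) = 6377/115 + 0*(-53/6) = 6377/115 + 0 = 6377/115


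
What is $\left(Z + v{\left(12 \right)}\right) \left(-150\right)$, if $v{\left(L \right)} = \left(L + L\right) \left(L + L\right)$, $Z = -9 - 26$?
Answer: $-81150$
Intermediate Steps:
$Z = -35$
$v{\left(L \right)} = 4 L^{2}$ ($v{\left(L \right)} = 2 L 2 L = 4 L^{2}$)
$\left(Z + v{\left(12 \right)}\right) \left(-150\right) = \left(-35 + 4 \cdot 12^{2}\right) \left(-150\right) = \left(-35 + 4 \cdot 144\right) \left(-150\right) = \left(-35 + 576\right) \left(-150\right) = 541 \left(-150\right) = -81150$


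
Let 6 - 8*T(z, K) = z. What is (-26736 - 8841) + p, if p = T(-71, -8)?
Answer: -284539/8 ≈ -35567.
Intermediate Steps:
T(z, K) = ¾ - z/8
p = 77/8 (p = ¾ - ⅛*(-71) = ¾ + 71/8 = 77/8 ≈ 9.6250)
(-26736 - 8841) + p = (-26736 - 8841) + 77/8 = -35577 + 77/8 = -284539/8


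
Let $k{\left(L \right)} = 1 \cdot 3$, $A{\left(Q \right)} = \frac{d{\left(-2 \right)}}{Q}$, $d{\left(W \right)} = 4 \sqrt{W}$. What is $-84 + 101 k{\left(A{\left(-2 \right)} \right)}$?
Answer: $219$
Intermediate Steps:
$A{\left(Q \right)} = \frac{4 i \sqrt{2}}{Q}$ ($A{\left(Q \right)} = \frac{4 \sqrt{-2}}{Q} = \frac{4 i \sqrt{2}}{Q}$)
$k{\left(L \right)} = 3$
$-84 + 101 k{\left(A{\left(-2 \right)} \right)} = -84 + 101 \cdot 3 = -84 + 303 = 219$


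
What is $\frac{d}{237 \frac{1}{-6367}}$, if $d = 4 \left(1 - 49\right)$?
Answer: $\frac{407488}{79} \approx 5158.1$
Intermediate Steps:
$d = -192$ ($d = 4 \left(-48\right) = -192$)
$\frac{d}{237 \frac{1}{-6367}} = - \frac{192}{237 \frac{1}{-6367}} = - \frac{192}{237 \left(- \frac{1}{6367}\right)} = - \frac{192}{- \frac{237}{6367}} = \left(-192\right) \left(- \frac{6367}{237}\right) = \frac{407488}{79}$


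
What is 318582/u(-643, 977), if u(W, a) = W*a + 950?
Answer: -106194/209087 ≈ -0.50789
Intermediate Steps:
u(W, a) = 950 + W*a
318582/u(-643, 977) = 318582/(950 - 643*977) = 318582/(950 - 628211) = 318582/(-627261) = 318582*(-1/627261) = -106194/209087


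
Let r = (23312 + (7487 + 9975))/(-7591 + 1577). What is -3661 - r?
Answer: -10988240/3007 ≈ -3654.2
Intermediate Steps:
r = -20387/3007 (r = (23312 + 17462)/(-6014) = 40774*(-1/6014) = -20387/3007 ≈ -6.7798)
-3661 - r = -3661 - 1*(-20387/3007) = -3661 + 20387/3007 = -10988240/3007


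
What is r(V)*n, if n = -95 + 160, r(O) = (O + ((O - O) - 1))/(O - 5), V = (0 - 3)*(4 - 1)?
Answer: 325/7 ≈ 46.429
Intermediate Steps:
V = -9 (V = -3*3 = -9)
r(O) = (-1 + O)/(-5 + O) (r(O) = (O + (0 - 1))/(-5 + O) = (O - 1)/(-5 + O) = (-1 + O)/(-5 + O))
n = 65
r(V)*n = ((-1 - 9)/(-5 - 9))*65 = (-10/(-14))*65 = -1/14*(-10)*65 = (5/7)*65 = 325/7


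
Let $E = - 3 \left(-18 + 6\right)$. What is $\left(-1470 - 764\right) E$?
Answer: $-80424$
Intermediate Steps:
$E = 36$ ($E = \left(-3\right) \left(-12\right) = 36$)
$\left(-1470 - 764\right) E = \left(-1470 - 764\right) 36 = \left(-2234\right) 36 = -80424$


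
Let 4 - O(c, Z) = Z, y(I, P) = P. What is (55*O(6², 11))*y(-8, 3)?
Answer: -1155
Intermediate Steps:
O(c, Z) = 4 - Z
(55*O(6², 11))*y(-8, 3) = (55*(4 - 1*11))*3 = (55*(4 - 11))*3 = (55*(-7))*3 = -385*3 = -1155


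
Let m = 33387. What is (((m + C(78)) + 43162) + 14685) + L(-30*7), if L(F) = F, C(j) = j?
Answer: 91102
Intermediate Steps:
(((m + C(78)) + 43162) + 14685) + L(-30*7) = (((33387 + 78) + 43162) + 14685) - 30*7 = ((33465 + 43162) + 14685) - 210 = (76627 + 14685) - 210 = 91312 - 210 = 91102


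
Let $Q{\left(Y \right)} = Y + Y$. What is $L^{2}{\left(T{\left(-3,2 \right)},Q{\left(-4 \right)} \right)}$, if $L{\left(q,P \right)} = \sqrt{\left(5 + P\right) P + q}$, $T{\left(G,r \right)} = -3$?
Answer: $21$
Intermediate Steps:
$Q{\left(Y \right)} = 2 Y$
$L{\left(q,P \right)} = \sqrt{q + P \left(5 + P\right)}$ ($L{\left(q,P \right)} = \sqrt{P \left(5 + P\right) + q} = \sqrt{q + P \left(5 + P\right)}$)
$L^{2}{\left(T{\left(-3,2 \right)},Q{\left(-4 \right)} \right)} = \left(\sqrt{-3 + \left(2 \left(-4\right)\right)^{2} + 5 \cdot 2 \left(-4\right)}\right)^{2} = \left(\sqrt{-3 + \left(-8\right)^{2} + 5 \left(-8\right)}\right)^{2} = \left(\sqrt{-3 + 64 - 40}\right)^{2} = \left(\sqrt{21}\right)^{2} = 21$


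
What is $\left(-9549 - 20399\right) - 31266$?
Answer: $-61214$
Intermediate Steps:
$\left(-9549 - 20399\right) - 31266 = -29948 - 31266 = -61214$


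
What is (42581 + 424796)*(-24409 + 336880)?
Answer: 146041758567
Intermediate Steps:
(42581 + 424796)*(-24409 + 336880) = 467377*312471 = 146041758567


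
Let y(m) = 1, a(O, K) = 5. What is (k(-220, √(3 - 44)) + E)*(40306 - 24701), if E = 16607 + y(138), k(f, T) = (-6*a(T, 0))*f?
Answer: 362160840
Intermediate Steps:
k(f, T) = -30*f (k(f, T) = (-6*5)*f = -30*f)
E = 16608 (E = 16607 + 1 = 16608)
(k(-220, √(3 - 44)) + E)*(40306 - 24701) = (-30*(-220) + 16608)*(40306 - 24701) = (6600 + 16608)*15605 = 23208*15605 = 362160840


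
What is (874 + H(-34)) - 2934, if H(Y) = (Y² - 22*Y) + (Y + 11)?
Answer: -179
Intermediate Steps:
H(Y) = 11 + Y² - 21*Y (H(Y) = (Y² - 22*Y) + (11 + Y) = 11 + Y² - 21*Y)
(874 + H(-34)) - 2934 = (874 + (11 + (-34)² - 21*(-34))) - 2934 = (874 + (11 + 1156 + 714)) - 2934 = (874 + 1881) - 2934 = 2755 - 2934 = -179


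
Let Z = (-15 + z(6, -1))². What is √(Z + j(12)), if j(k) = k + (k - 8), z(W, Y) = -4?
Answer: √377 ≈ 19.416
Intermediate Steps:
j(k) = -8 + 2*k (j(k) = k + (-8 + k) = -8 + 2*k)
Z = 361 (Z = (-15 - 4)² = (-19)² = 361)
√(Z + j(12)) = √(361 + (-8 + 2*12)) = √(361 + (-8 + 24)) = √(361 + 16) = √377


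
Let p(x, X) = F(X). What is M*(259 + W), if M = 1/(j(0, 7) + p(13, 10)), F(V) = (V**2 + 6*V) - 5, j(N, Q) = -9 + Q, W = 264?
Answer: 523/153 ≈ 3.4183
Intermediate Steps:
F(V) = -5 + V**2 + 6*V
p(x, X) = -5 + X**2 + 6*X
M = 1/153 (M = 1/((-9 + 7) + (-5 + 10**2 + 6*10)) = 1/(-2 + (-5 + 100 + 60)) = 1/(-2 + 155) = 1/153 ≈ 0.0065359)
M*(259 + W) = (259 + 264)/153 = (1/153)*523 = 523/153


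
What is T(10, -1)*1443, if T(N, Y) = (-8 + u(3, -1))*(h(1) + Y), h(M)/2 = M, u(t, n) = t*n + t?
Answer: -11544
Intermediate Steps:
u(t, n) = t + n*t (u(t, n) = n*t + t = t + n*t)
h(M) = 2*M
T(N, Y) = -16 - 8*Y (T(N, Y) = (-8 + 3*(1 - 1))*(2*1 + Y) = (-8 + 3*0)*(2 + Y) = (-8 + 0)*(2 + Y) = -8*(2 + Y) = -16 - 8*Y)
T(10, -1)*1443 = (-16 - 8*(-1))*1443 = (-16 + 8)*1443 = -8*1443 = -11544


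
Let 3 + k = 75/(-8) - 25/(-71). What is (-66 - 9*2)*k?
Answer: 143409/142 ≈ 1009.9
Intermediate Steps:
k = -6829/568 (k = -3 + (75/(-8) - 25/(-71)) = -3 + (75*(-⅛) - 25*(-1/71)) = -3 + (-75/8 + 25/71) = -3 - 5125/568 = -6829/568 ≈ -12.023)
(-66 - 9*2)*k = (-66 - 9*2)*(-6829/568) = (-66 - 18)*(-6829/568) = -84*(-6829/568) = 143409/142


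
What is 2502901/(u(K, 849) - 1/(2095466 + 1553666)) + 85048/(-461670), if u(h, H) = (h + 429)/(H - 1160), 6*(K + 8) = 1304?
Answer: -45745476707382199904/37513847861985 ≈ -1.2194e+6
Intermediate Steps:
K = 628/3 (K = -8 + (⅙)*1304 = -8 + 652/3 = 628/3 ≈ 209.33)
u(h, H) = (429 + h)/(-1160 + H)
2502901/(u(K, 849) - 1/(2095466 + 1553666)) + 85048/(-461670) = 2502901/((429 + 628/3)/(-1160 + 849) - 1/(2095466 + 1553666)) + 85048/(-461670) = 2502901/((1915/3)/(-311) - 1/3649132) + 85048*(-1/461670) = 2502901/(-1/311*1915/3 - 1*1/3649132) - 42524/230835 = 2502901/(-1915/933 - 1/3649132) - 42524/230835 = 2502901/(-6988088713/3404640156) - 42524/230835 = 2502901*(-3404640156/6988088713) - 42524/230835 = -198173889560292/162513691 - 42524/230835 = -45745476707382199904/37513847861985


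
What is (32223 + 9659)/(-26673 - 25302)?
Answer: -41882/51975 ≈ -0.80581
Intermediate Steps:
(32223 + 9659)/(-26673 - 25302) = 41882/(-51975) = 41882*(-1/51975) = -41882/51975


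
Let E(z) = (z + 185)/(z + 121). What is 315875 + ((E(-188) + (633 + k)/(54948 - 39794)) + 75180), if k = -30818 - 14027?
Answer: 198521131874/507659 ≈ 3.9105e+5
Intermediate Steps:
k = -44845
E(z) = (185 + z)/(121 + z)
315875 + ((E(-188) + (633 + k)/(54948 - 39794)) + 75180) = 315875 + (((185 - 188)/(121 - 188) + (633 - 44845)/(54948 - 39794)) + 75180) = 315875 + ((-3/(-67) - 44212/15154) + 75180) = 315875 + ((-1/67*(-3) - 44212*1/15154) + 75180) = 315875 + ((3/67 - 22106/7577) + 75180) = 315875 + (-1458371/507659 + 75180) = 315875 + 38164345249/507659 = 198521131874/507659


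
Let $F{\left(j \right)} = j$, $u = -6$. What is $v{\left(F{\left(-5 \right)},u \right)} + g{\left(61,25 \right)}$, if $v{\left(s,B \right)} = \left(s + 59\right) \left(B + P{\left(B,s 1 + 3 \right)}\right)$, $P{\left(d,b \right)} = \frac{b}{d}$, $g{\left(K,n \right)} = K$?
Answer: $-245$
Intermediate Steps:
$v{\left(s,B \right)} = \left(59 + s\right) \left(B + \frac{3 + s}{B}\right)$ ($v{\left(s,B \right)} = \left(s + 59\right) \left(B + \frac{s 1 + 3}{B}\right) = \left(59 + s\right) \left(B + \frac{s + 3}{B}\right) = \left(59 + s\right) \left(B + \frac{3 + s}{B}\right)$)
$v{\left(F{\left(-5 \right)},u \right)} + g{\left(61,25 \right)} = \frac{177 + 59 \left(-5\right) - 5 \left(3 - 5\right) + \left(-6\right)^{2} \left(59 - 5\right)}{-6} + 61 = - \frac{177 - 295 - -10 + 36 \cdot 54}{6} + 61 = - \frac{177 - 295 + 10 + 1944}{6} + 61 = \left(- \frac{1}{6}\right) 1836 + 61 = -306 + 61 = -245$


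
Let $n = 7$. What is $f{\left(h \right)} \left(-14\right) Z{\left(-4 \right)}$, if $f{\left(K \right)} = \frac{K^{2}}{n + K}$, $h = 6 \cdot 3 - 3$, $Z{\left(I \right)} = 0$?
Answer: $0$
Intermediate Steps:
$h = 15$ ($h = 18 - 3 = 15$)
$f{\left(K \right)} = \frac{K^{2}}{7 + K}$
$f{\left(h \right)} \left(-14\right) Z{\left(-4 \right)} = \frac{15^{2}}{7 + 15} \left(-14\right) 0 = \frac{225}{22} \left(-14\right) 0 = \left(- \frac{1575}{11}\right) 0 = 0$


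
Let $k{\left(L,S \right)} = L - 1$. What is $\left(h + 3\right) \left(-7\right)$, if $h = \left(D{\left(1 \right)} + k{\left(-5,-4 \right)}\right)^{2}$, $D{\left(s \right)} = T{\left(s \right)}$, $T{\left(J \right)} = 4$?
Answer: $-49$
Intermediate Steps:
$D{\left(s \right)} = 4$
$k{\left(L,S \right)} = -1 + L$ ($k{\left(L,S \right)} = L - 1 = -1 + L$)
$h = 4$ ($h = \left(4 - 6\right)^{2} = \left(-2\right)^{2} = 4$)
$\left(h + 3\right) \left(-7\right) = \left(4 + 3\right) \left(-7\right) = 7 \left(-7\right) = -49$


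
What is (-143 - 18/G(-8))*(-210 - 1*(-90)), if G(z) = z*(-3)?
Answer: 17250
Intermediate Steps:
G(z) = -3*z
(-143 - 18/G(-8))*(-210 - 1*(-90)) = (-143 - 18/((-3*(-8))))*(-210 - 1*(-90)) = (-143 - 18/24)*(-210 + 90) = (-143 - 18*1/24)*(-120) = (-143 - ¾)*(-120) = -575/4*(-120) = 17250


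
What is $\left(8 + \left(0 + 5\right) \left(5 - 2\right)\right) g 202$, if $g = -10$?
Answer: $-46460$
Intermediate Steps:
$\left(8 + \left(0 + 5\right) \left(5 - 2\right)\right) g 202 = \left(8 + \left(0 + 5\right) \left(5 - 2\right)\right) \left(-10\right) 202 = \left(8 + 5 \cdot 3\right) \left(-10\right) 202 = \left(8 + 15\right) \left(-10\right) 202 = 23 \left(-10\right) 202 = \left(-230\right) 202 = -46460$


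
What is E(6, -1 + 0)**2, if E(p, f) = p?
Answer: 36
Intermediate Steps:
E(6, -1 + 0)**2 = 6**2 = 36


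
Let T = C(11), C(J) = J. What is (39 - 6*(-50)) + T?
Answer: 350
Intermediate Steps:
T = 11
(39 - 6*(-50)) + T = (39 - 6*(-50)) + 11 = (39 + 300) + 11 = 339 + 11 = 350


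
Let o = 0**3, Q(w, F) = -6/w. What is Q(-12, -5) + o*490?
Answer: 1/2 ≈ 0.50000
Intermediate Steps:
o = 0
Q(-12, -5) + o*490 = -6/(-12) + 0*490 = -6*(-1/12) + 0 = 1/2 + 0 = 1/2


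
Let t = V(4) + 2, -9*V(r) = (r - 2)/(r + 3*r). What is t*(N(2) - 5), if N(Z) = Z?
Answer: -143/24 ≈ -5.9583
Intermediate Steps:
V(r) = -(-2 + r)/(36*r) (V(r) = -(r - 2)/(9*(r + 3*r)) = -(-2 + r)/(9*(4*r)) = -(-2 + r)*1/(4*r)/9 = -(-2 + r)/(36*r))
t = 143/72 (t = (1/36)*(2 - 1*4)/4 + 2 = (1/36)*(¼)*(2 - 4) + 2 = (1/36)*(¼)*(-2) + 2 = -1/72 + 2 = 143/72 ≈ 1.9861)
t*(N(2) - 5) = 143*(2 - 5)/72 = (143/72)*(-3) = -143/24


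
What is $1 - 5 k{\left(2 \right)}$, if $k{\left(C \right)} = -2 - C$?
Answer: $21$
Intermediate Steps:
$1 - 5 k{\left(2 \right)} = 1 - 5 \left(-2 - 2\right) = 1 - -20 = 1 + 20 = 21$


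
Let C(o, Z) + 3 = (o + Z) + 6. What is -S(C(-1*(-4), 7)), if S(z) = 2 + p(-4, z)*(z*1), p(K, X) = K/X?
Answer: 2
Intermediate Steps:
C(o, Z) = 3 + Z + o (C(o, Z) = -3 + ((o + Z) + 6) = -3 + ((Z + o) + 6) = -3 + (6 + Z + o) = 3 + Z + o)
S(z) = -2 (S(z) = 2 + (-4/z)*(z*1) = 2 + (-4/z)*z = 2 - 4 = -2)
-S(C(-1*(-4), 7)) = -1*(-2) = 2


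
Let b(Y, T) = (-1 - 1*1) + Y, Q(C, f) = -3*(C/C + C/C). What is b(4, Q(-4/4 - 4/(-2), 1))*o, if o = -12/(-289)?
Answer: 24/289 ≈ 0.083045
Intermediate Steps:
Q(C, f) = -6 (Q(C, f) = -3*(1 + 1) = -3*2 = -6)
b(Y, T) = -2 + Y (b(Y, T) = (-1 - 1) + Y = -2 + Y)
o = 12/289 (o = -12*(-1/289) = 12/289 ≈ 0.041523)
b(4, Q(-4/4 - 4/(-2), 1))*o = (-2 + 4)*(12/289) = 2*(12/289) = 24/289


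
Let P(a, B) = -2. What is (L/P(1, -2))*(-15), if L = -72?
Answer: -540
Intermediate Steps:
(L/P(1, -2))*(-15) = -72/(-2)*(-15) = -72*(-½)*(-15) = 36*(-15) = -540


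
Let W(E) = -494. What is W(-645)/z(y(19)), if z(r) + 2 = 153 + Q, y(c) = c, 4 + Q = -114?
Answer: -494/33 ≈ -14.970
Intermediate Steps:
Q = -118 (Q = -4 - 114 = -118)
z(r) = 33 (z(r) = -2 + (153 - 118) = -2 + 35 = 33)
W(-645)/z(y(19)) = -494/33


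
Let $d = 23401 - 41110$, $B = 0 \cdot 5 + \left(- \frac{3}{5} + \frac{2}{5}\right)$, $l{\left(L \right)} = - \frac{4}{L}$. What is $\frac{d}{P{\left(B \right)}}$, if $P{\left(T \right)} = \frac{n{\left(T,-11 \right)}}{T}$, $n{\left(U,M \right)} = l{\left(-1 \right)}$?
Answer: $\frac{17709}{20} \approx 885.45$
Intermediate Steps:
$n{\left(U,M \right)} = 4$ ($n{\left(U,M \right)} = - \frac{4}{-1} = \left(-4\right) \left(-1\right) = 4$)
$B = - \frac{1}{5}$ ($B = 0 + \left(\left(-3\right) \frac{1}{5} + 2 \cdot \frac{1}{5}\right) = 0 + \left(- \frac{3}{5} + \frac{2}{5}\right) = 0 - \frac{1}{5} = - \frac{1}{5} \approx -0.2$)
$P{\left(T \right)} = \frac{4}{T}$
$d = -17709$
$\frac{d}{P{\left(B \right)}} = - \frac{17709}{4 \frac{1}{- \frac{1}{5}}} = - \frac{17709}{4 \left(-5\right)} = - \frac{17709}{-20} = \left(-17709\right) \left(- \frac{1}{20}\right) = \frac{17709}{20}$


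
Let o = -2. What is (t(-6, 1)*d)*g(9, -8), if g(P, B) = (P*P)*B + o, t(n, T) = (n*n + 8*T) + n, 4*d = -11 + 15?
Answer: -24700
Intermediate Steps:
d = 1 (d = (-11 + 15)/4 = (1/4)*4 = 1)
t(n, T) = n + n**2 + 8*T (t(n, T) = (n**2 + 8*T) + n = n + n**2 + 8*T)
g(P, B) = -2 + B*P**2 (g(P, B) = (P*P)*B - 2 = P**2*B - 2 = B*P**2 - 2 = -2 + B*P**2)
(t(-6, 1)*d)*g(9, -8) = ((-6 + (-6)**2 + 8*1)*1)*(-2 - 8*9**2) = ((-6 + 36 + 8)*1)*(-2 - 8*81) = (38*1)*(-2 - 648) = 38*(-650) = -24700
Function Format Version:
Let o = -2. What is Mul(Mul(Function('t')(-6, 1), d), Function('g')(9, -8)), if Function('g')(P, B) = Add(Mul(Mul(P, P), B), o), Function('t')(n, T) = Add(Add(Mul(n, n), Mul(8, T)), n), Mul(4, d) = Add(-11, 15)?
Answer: -24700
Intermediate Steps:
d = 1 (d = Mul(Rational(1, 4), Add(-11, 15)) = Mul(Rational(1, 4), 4) = 1)
Function('t')(n, T) = Add(n, Pow(n, 2), Mul(8, T)) (Function('t')(n, T) = Add(Add(Pow(n, 2), Mul(8, T)), n) = Add(n, Pow(n, 2), Mul(8, T)))
Function('g')(P, B) = Add(-2, Mul(B, Pow(P, 2))) (Function('g')(P, B) = Add(Mul(Mul(P, P), B), -2) = Add(Mul(Pow(P, 2), B), -2) = Add(Mul(B, Pow(P, 2)), -2) = Add(-2, Mul(B, Pow(P, 2))))
Mul(Mul(Function('t')(-6, 1), d), Function('g')(9, -8)) = Mul(Mul(Add(-6, Pow(-6, 2), Mul(8, 1)), 1), Add(-2, Mul(-8, Pow(9, 2)))) = Mul(Mul(Add(-6, 36, 8), 1), Add(-2, Mul(-8, 81))) = Mul(Mul(38, 1), Add(-2, -648)) = Mul(38, -650) = -24700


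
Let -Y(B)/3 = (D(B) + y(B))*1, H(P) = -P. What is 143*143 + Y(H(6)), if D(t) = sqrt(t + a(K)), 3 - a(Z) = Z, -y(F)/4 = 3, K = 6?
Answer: 20485 - 9*I ≈ 20485.0 - 9.0*I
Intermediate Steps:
y(F) = -12 (y(F) = -4*3 = -12)
a(Z) = 3 - Z
D(t) = sqrt(-3 + t) (D(t) = sqrt(t + (3 - 1*6)) = sqrt(t + (3 - 6)) = sqrt(t - 3) = sqrt(-3 + t))
Y(B) = 36 - 3*sqrt(-3 + B) (Y(B) = -3*(sqrt(-3 + B) - 12) = -3*(-12 + sqrt(-3 + B)) = 36 - 3*sqrt(-3 + B))
143*143 + Y(H(6)) = 143*143 + (36 - 3*sqrt(-3 - 1*6)) = 20449 + (36 - 3*sqrt(-3 - 6)) = 20449 + (36 - 9*I) = 20485 - 9*I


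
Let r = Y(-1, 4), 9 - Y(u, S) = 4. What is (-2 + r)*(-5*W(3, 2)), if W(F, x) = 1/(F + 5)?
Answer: -15/8 ≈ -1.8750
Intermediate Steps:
Y(u, S) = 5 (Y(u, S) = 9 - 1*4 = 9 - 4 = 5)
r = 5
W(F, x) = 1/(5 + F)
(-2 + r)*(-5*W(3, 2)) = (-2 + 5)*(-5/(5 + 3)) = 3*(-5/8) = -15/8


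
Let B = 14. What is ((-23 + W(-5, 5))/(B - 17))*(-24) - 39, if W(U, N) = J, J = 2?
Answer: -207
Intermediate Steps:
W(U, N) = 2
((-23 + W(-5, 5))/(B - 17))*(-24) - 39 = ((-23 + 2)/(14 - 17))*(-24) - 39 = -21/(-3)*(-24) - 39 = -21*(-⅓)*(-24) - 39 = 7*(-24) - 39 = -168 - 39 = -207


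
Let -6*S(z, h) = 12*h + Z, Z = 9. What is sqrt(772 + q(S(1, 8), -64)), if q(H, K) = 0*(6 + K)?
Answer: 2*sqrt(193) ≈ 27.785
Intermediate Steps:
S(z, h) = -3/2 - 2*h (S(z, h) = -(12*h + 9)/6 = -(9 + 12*h)/6 = -3/2 - 2*h)
q(H, K) = 0
sqrt(772 + q(S(1, 8), -64)) = sqrt(772 + 0) = sqrt(772) = 2*sqrt(193)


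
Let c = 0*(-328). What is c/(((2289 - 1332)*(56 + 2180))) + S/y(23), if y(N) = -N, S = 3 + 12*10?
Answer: -123/23 ≈ -5.3478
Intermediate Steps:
S = 123 (S = 3 + 120 = 123)
c = 0
c/(((2289 - 1332)*(56 + 2180))) + S/y(23) = 0/(((2289 - 1332)*(56 + 2180))) + 123/((-1*23)) = 0/((957*2236)) + 123/(-23) = 0/2139852 + 123*(-1/23) = 0*(1/2139852) - 123/23 = 0 - 123/23 = -123/23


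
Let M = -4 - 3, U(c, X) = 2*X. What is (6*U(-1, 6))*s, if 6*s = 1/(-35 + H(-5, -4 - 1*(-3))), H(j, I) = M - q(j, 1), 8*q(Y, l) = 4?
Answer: -24/85 ≈ -0.28235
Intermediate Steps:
q(Y, l) = ½ (q(Y, l) = (⅛)*4 = ½)
M = -7
H(j, I) = -15/2 (H(j, I) = -7 - 1*½ = -7 - ½ = -15/2)
s = -1/255 (s = 1/(6*(-35 - 15/2)) = 1/(6*(-85/2)) = (⅙)*(-2/85) = -1/255 ≈ -0.0039216)
(6*U(-1, 6))*s = (6*(2*6))*(-1/255) = (6*12)*(-1/255) = 72*(-1/255) = -24/85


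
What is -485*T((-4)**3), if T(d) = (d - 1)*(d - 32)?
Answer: -3026400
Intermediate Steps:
T(d) = (-1 + d)*(-32 + d)
-485*T((-4)**3) = -485*(32 + ((-4)**3)**2 - 33*(-4)**3) = -485*(32 + (-64)**2 - 33*(-64)) = -485*(32 + 4096 + 2112) = -485*6240 = -3026400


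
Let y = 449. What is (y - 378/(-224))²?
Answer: 51998521/256 ≈ 2.0312e+5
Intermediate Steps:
(y - 378/(-224))² = (449 - 378/(-224))² = (449 - 378*(-1/224))² = (449 + 27/16)² = (7211/16)² = 51998521/256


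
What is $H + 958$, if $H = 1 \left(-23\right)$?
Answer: $935$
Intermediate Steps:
$H = -23$
$H + 958 = -23 + 958 = 935$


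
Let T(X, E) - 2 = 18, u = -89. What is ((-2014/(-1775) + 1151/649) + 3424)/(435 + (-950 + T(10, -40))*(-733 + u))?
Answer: 3947712511/881139917625 ≈ 0.0044802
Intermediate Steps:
T(X, E) = 20 (T(X, E) = 2 + 18 = 20)
((-2014/(-1775) + 1151/649) + 3424)/(435 + (-950 + T(10, -40))*(-733 + u)) = ((-2014/(-1775) + 1151/649) + 3424)/(435 + (-950 + 20)*(-733 - 89)) = ((-2014*(-1/1775) + 1151*(1/649)) + 3424)/(435 - 930*(-822)) = ((2014/1775 + 1151/649) + 3424)/(435 + 764460) = (3350111/1151975 + 3424)/764895 = (3947712511/1151975)*(1/764895) = 3947712511/881139917625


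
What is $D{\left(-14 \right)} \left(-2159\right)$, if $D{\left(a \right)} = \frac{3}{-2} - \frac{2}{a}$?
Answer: $\frac{41021}{14} \approx 2930.1$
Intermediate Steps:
$D{\left(a \right)} = - \frac{3}{2} - \frac{2}{a}$ ($D{\left(a \right)} = 3 \left(- \frac{1}{2}\right) - \frac{2}{a} = - \frac{3}{2} - \frac{2}{a}$)
$D{\left(-14 \right)} \left(-2159\right) = \left(- \frac{3}{2} - \frac{2}{-14}\right) \left(-2159\right) = \left(- \frac{3}{2} - - \frac{1}{7}\right) \left(-2159\right) = \left(- \frac{3}{2} + \frac{1}{7}\right) \left(-2159\right) = \left(- \frac{19}{14}\right) \left(-2159\right) = \frac{41021}{14}$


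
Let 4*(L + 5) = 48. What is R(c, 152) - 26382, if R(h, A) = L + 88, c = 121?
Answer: -26287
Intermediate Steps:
L = 7 (L = -5 + (¼)*48 = -5 + 12 = 7)
R(h, A) = 95 (R(h, A) = 7 + 88 = 95)
R(c, 152) - 26382 = 95 - 26382 = -26287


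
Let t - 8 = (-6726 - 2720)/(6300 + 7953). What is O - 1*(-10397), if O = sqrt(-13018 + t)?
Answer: 10397 + 4*I*sqrt(165193139433)/14253 ≈ 10397.0 + 114.06*I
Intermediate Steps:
t = 104578/14253 (t = 8 + (-6726 - 2720)/(6300 + 7953) = 8 - 9446/14253 = 104578/14253 ≈ 7.3373)
O = 4*I*sqrt(165193139433)/14253 (O = sqrt(-13018 + 104578/14253) = sqrt(-185440976/14253) = 4*I*sqrt(165193139433)/14253 ≈ 114.06*I)
O - 1*(-10397) = 4*I*sqrt(165193139433)/14253 - 1*(-10397) = 4*I*sqrt(165193139433)/14253 + 10397 = 10397 + 4*I*sqrt(165193139433)/14253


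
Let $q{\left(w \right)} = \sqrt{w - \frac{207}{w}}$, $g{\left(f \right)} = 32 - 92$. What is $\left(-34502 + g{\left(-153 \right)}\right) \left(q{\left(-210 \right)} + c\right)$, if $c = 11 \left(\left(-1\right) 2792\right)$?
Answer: $1061468144 - \frac{17281 i \sqrt{1024170}}{35} \approx 1.0615 \cdot 10^{9} - 4.9967 \cdot 10^{5} i$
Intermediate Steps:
$g{\left(f \right)} = -60$
$c = -30712$ ($c = 11 \left(-2792\right) = -30712$)
$\left(-34502 + g{\left(-153 \right)}\right) \left(q{\left(-210 \right)} + c\right) = \left(-34502 - 60\right) \left(\sqrt{-210 - \frac{207}{-210}} - 30712\right) = - 34562 \left(\sqrt{-210 - - \frac{69}{70}} - 30712\right) = - 34562 \left(\sqrt{-210 + \frac{69}{70}} - 30712\right) = - 34562 \left(\sqrt{- \frac{14631}{70}} - 30712\right) = - 34562 \left(\frac{i \sqrt{1024170}}{70} - 30712\right) = - 34562 \left(-30712 + \frac{i \sqrt{1024170}}{70}\right) = 1061468144 - \frac{17281 i \sqrt{1024170}}{35}$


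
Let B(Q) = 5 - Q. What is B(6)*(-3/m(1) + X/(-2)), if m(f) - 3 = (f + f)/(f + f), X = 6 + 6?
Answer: 27/4 ≈ 6.7500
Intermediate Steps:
X = 12
m(f) = 4 (m(f) = 3 + (f + f)/(f + f) = 3 + (2*f)/((2*f)) = 3 + (2*f)*(1/(2*f)) = 3 + 1 = 4)
B(6)*(-3/m(1) + X/(-2)) = (5 - 1*6)*(-3/4 + 12/(-2)) = (5 - 6)*(-3*1/4 + 12*(-1/2)) = -(-3/4 - 6) = -1*(-27/4) = 27/4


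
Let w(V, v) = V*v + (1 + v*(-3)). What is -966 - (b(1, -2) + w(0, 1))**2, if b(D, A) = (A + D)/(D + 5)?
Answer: -34945/36 ≈ -970.69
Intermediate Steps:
b(D, A) = (A + D)/(5 + D)
w(V, v) = 1 - 3*v + V*v (w(V, v) = V*v + (1 - 3*v) = 1 - 3*v + V*v)
-966 - (b(1, -2) + w(0, 1))**2 = -966 - ((-2 + 1)/(5 + 1) + (1 - 3*1 + 0*1))**2 = -966 - (-1/6 + (1 - 3 + 0))**2 = -966 - ((1/6)*(-1) - 2)**2 = -966 - (-1/6 - 2)**2 = -966 - (-13/6)**2 = -966 - 1*169/36 = -966 - 169/36 = -34945/36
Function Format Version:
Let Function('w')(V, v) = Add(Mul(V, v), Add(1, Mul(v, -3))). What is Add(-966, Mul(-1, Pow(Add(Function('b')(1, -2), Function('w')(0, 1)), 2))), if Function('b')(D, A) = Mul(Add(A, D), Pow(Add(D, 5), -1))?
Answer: Rational(-34945, 36) ≈ -970.69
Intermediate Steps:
Function('b')(D, A) = Mul(Pow(Add(5, D), -1), Add(A, D)) (Function('b')(D, A) = Mul(Add(A, D), Pow(Add(5, D), -1)) = Mul(Pow(Add(5, D), -1), Add(A, D)))
Function('w')(V, v) = Add(1, Mul(-3, v), Mul(V, v)) (Function('w')(V, v) = Add(Mul(V, v), Add(1, Mul(-3, v))) = Add(1, Mul(-3, v), Mul(V, v)))
Add(-966, Mul(-1, Pow(Add(Function('b')(1, -2), Function('w')(0, 1)), 2))) = Add(-966, Mul(-1, Pow(Add(Mul(Pow(Add(5, 1), -1), Add(-2, 1)), Add(1, Mul(-3, 1), Mul(0, 1))), 2))) = Add(-966, Mul(-1, Pow(Add(Mul(Pow(6, -1), -1), Add(1, -3, 0)), 2))) = Add(-966, Mul(-1, Pow(Add(Mul(Rational(1, 6), -1), -2), 2))) = Add(-966, Mul(-1, Pow(Add(Rational(-1, 6), -2), 2))) = Add(-966, Mul(-1, Pow(Rational(-13, 6), 2))) = Add(-966, Mul(-1, Rational(169, 36))) = Add(-966, Rational(-169, 36)) = Rational(-34945, 36)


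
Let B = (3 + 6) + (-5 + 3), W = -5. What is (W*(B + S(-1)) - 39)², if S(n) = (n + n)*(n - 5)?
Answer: 17956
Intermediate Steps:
S(n) = 2*n*(-5 + n) (S(n) = (2*n)*(-5 + n) = 2*n*(-5 + n))
B = 7 (B = 9 - 2 = 7)
(W*(B + S(-1)) - 39)² = (-5*(7 + 2*(-1)*(-5 - 1)) - 39)² = (-5*(7 + 2*(-1)*(-6)) - 39)² = (-5*(7 + 12) - 39)² = (-5*19 - 39)² = (-95 - 39)² = (-134)² = 17956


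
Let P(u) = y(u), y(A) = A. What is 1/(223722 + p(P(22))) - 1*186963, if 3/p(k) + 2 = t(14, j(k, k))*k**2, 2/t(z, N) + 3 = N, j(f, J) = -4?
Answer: -41074833105647/219694983 ≈ -1.8696e+5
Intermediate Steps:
t(z, N) = 2/(-3 + N)
P(u) = u
p(k) = 3/(-2 - 2*k**2/7) (p(k) = 3/(-2 + (2/(-3 - 4))*k**2) = 3/(-2 + (2/(-7))*k**2) = 3/(-2 + (2*(-1/7))*k**2) = 3/(-2 - 2*k**2/7))
1/(223722 + p(P(22))) - 1*186963 = 1/(223722 - 21/(14 + 2*22**2)) - 1*186963 = 1/(223722 - 21/(14 + 2*484)) - 186963 = 1/(223722 - 21/(14 + 968)) - 186963 = 1/(223722 - 21/982) - 186963 = 1/(219694983/982) - 186963 = 982/219694983 - 186963 = -41074833105647/219694983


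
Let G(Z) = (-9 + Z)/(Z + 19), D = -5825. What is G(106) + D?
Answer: -728028/125 ≈ -5824.2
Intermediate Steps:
G(Z) = (-9 + Z)/(19 + Z)
G(106) + D = (-9 + 106)/(19 + 106) - 5825 = 97/125 - 5825 = -728028/125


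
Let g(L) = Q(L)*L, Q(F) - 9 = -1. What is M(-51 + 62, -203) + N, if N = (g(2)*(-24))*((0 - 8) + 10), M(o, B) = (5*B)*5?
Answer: -5843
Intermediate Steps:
Q(F) = 8 (Q(F) = 9 - 1 = 8)
g(L) = 8*L
M(o, B) = 25*B
N = -768 (N = ((8*2)*(-24))*((0 - 8) + 10) = (16*(-24))*(-8 + 10) = -384*2 = -768)
M(-51 + 62, -203) + N = 25*(-203) - 768 = -5075 - 768 = -5843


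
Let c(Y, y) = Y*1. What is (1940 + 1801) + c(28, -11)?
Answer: 3769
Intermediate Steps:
c(Y, y) = Y
(1940 + 1801) + c(28, -11) = (1940 + 1801) + 28 = 3741 + 28 = 3769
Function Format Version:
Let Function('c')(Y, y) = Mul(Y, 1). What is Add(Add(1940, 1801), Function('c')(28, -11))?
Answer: 3769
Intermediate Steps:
Function('c')(Y, y) = Y
Add(Add(1940, 1801), Function('c')(28, -11)) = Add(Add(1940, 1801), 28) = Add(3741, 28) = 3769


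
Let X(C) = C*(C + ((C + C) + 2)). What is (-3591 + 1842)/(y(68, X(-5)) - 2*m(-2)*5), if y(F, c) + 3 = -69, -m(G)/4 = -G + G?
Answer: 583/24 ≈ 24.292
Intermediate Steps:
m(G) = 0 (m(G) = -4*(-G + G) = -4*0 = 0)
X(C) = C*(2 + 3*C) (X(C) = C*(C + (2*C + 2)) = C*(C + (2 + 2*C)) = C*(2 + 3*C))
y(F, c) = -72 (y(F, c) = -3 - 69 = -72)
(-3591 + 1842)/(y(68, X(-5)) - 2*m(-2)*5) = (-3591 + 1842)/(-72 - 2*0*5) = -1749/(-72 + 0*5) = -1749/(-72 + 0) = -1749/(-72) = -1749*(-1/72) = 583/24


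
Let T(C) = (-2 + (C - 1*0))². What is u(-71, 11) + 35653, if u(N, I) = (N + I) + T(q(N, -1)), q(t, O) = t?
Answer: 40922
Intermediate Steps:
T(C) = (-2 + C)² (T(C) = (-2 + (C + 0))² = (-2 + C)²)
u(N, I) = I + N + (-2 + N)² (u(N, I) = (N + I) + (-2 + N)² = (I + N) + (-2 + N)² = I + N + (-2 + N)²)
u(-71, 11) + 35653 = (11 - 71 + (-2 - 71)²) + 35653 = (11 - 71 + (-73)²) + 35653 = (11 - 71 + 5329) + 35653 = 5269 + 35653 = 40922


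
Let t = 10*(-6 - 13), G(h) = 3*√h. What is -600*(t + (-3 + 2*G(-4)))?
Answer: 115800 - 7200*I ≈ 1.158e+5 - 7200.0*I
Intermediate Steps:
t = -190 (t = 10*(-19) = -190)
-600*(t + (-3 + 2*G(-4))) = -600*(-190 + (-3 + 2*(3*√(-4)))) = -600*(-190 + (-3 + 2*(3*(2*I)))) = -600*(-190 + (-3 + 2*(6*I))) = -600*(-190 + (-3 + 12*I)) = -600*(-193 + 12*I) = 115800 - 7200*I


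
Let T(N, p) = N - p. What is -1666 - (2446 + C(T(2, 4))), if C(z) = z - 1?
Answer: -4109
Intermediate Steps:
C(z) = -1 + z
-1666 - (2446 + C(T(2, 4))) = -1666 - (2446 + (-1 + (2 - 1*4))) = -1666 - (2446 + (-1 + (2 - 4))) = -1666 - (2446 + (-1 - 2)) = -1666 - (2446 - 3) = -1666 - 1*2443 = -1666 - 2443 = -4109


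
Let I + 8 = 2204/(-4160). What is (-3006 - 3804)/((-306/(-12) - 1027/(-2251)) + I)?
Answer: -15942482400/40795979 ≈ -390.79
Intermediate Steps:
I = -8871/1040 (I = -8 + 2204/(-4160) = -8 + 2204*(-1/4160) = -8 - 551/1040 = -8871/1040 ≈ -8.5298)
(-3006 - 3804)/((-306/(-12) - 1027/(-2251)) + I) = (-3006 - 3804)/((-306/(-12) - 1027/(-2251)) - 8871/1040) = -6810/((-306*(-1/12) - 1027*(-1/2251)) - 8871/1040) = -6810/((51/2 + 1027/2251) - 8871/1040) = -6810/(116855/4502 - 8871/1040) = -6810/40795979/2341040 = -6810*2341040/40795979 = -15942482400/40795979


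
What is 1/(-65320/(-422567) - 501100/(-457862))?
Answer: 96738685877/120827934770 ≈ 0.80063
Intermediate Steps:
1/(-65320/(-422567) - 501100/(-457862)) = 1/(-65320*(-1/422567) - 501100*(-1/457862)) = 1/(65320/422567 + 250550/228931) = 1/(120827934770/96738685877) = 96738685877/120827934770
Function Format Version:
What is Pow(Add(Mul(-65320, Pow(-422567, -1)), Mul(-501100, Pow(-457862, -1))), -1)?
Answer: Rational(96738685877, 120827934770) ≈ 0.80063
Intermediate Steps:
Pow(Add(Mul(-65320, Pow(-422567, -1)), Mul(-501100, Pow(-457862, -1))), -1) = Pow(Add(Mul(-65320, Rational(-1, 422567)), Mul(-501100, Rational(-1, 457862))), -1) = Pow(Add(Rational(65320, 422567), Rational(250550, 228931)), -1) = Pow(Rational(120827934770, 96738685877), -1) = Rational(96738685877, 120827934770)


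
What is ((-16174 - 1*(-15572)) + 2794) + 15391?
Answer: 17583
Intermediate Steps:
((-16174 - 1*(-15572)) + 2794) + 15391 = ((-16174 + 15572) + 2794) + 15391 = (-602 + 2794) + 15391 = 2192 + 15391 = 17583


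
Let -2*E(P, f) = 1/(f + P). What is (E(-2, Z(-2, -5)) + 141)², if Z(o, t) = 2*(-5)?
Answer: 11458225/576 ≈ 19893.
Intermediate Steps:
Z(o, t) = -10
E(P, f) = -1/(2*(P + f)) (E(P, f) = -1/(2*(f + P)) = -1/(2*(P + f)))
(E(-2, Z(-2, -5)) + 141)² = (-1/(2*(-2) + 2*(-10)) + 141)² = (-1/(-4 - 20) + 141)² = (-1/(-24) + 141)² = (-1*(-1/24) + 141)² = (1/24 + 141)² = (3385/24)² = 11458225/576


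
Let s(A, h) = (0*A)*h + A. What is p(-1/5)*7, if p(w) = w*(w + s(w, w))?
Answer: 14/25 ≈ 0.56000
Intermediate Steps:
s(A, h) = A (s(A, h) = 0*h + A = 0 + A = A)
p(w) = 2*w**2 (p(w) = w*(w + w) = w*(2*w) = 2*w**2)
p(-1/5)*7 = (2*(-1/5)**2)*7 = (2*(1/25))*7 = (2/25)*7 = 14/25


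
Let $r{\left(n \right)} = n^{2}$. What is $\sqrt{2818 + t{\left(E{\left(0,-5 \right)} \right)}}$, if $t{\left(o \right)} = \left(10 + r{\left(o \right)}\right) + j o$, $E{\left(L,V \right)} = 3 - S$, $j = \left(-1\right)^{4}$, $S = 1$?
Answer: $\sqrt{2834} \approx 53.235$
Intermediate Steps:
$j = 1$
$E{\left(L,V \right)} = 2$ ($E{\left(L,V \right)} = 3 - 1 = 2$)
$t{\left(o \right)} = 10 + o + o^{2}$ ($t{\left(o \right)} = \left(10 + o^{2}\right) + 1 o = \left(10 + o^{2}\right) + o = 10 + o + o^{2}$)
$\sqrt{2818 + t{\left(E{\left(0,-5 \right)} \right)}} = \sqrt{2818 + \left(10 + 2 + 2^{2}\right)} = \sqrt{2818 + \left(10 + 2 + 4\right)} = \sqrt{2818 + 16} = \sqrt{2834}$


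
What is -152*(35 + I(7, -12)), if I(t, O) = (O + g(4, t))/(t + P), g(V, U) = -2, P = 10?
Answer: -88312/17 ≈ -5194.8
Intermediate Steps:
I(t, O) = (-2 + O)/(10 + t) (I(t, O) = (O - 2)/(t + 10) = (-2 + O)/(10 + t))
-152*(35 + I(7, -12)) = -152*(35 + (-2 - 12)/(10 + 7)) = -152*(35 - 14/17) = -152*581/17 = -88312/17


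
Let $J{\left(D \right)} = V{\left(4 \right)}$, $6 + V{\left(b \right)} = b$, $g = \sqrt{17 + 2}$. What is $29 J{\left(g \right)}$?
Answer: $-58$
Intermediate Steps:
$g = \sqrt{19} \approx 4.3589$
$V{\left(b \right)} = -6 + b$
$J{\left(D \right)} = -2$ ($J{\left(D \right)} = -6 + 4 = -2$)
$29 J{\left(g \right)} = 29 \left(-2\right) = -58$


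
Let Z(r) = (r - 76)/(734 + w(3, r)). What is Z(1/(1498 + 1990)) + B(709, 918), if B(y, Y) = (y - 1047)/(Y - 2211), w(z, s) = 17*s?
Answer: 174197717/1103450079 ≈ 0.15787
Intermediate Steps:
B(y, Y) = (-1047 + y)/(-2211 + Y)
Z(r) = (-76 + r)/(734 + 17*r) (Z(r) = (r - 76)/(734 + 17*r) = (-76 + r)/(734 + 17*r))
Z(1/(1498 + 1990)) + B(709, 918) = (-76 + 1/(1498 + 1990))/(734 + 17/(1498 + 1990)) + (-1047 + 709)/(-2211 + 918) = (-76 + 1/3488)/(734 + 17/3488) - 338/(-1293) = (-76 + 1/3488)/(734 + 17*(1/3488)) - 1/1293*(-338) = -265087/3488/(734 + 17/3488) + 338/1293 = -265087/3488/(2560209/3488) + 338/1293 = (3488/2560209)*(-265087/3488) + 338/1293 = -265087/2560209 + 338/1293 = 174197717/1103450079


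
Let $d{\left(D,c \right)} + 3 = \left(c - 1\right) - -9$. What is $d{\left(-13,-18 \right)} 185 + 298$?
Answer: $-2107$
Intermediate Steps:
$d{\left(D,c \right)} = 5 + c$ ($d{\left(D,c \right)} = -3 + \left(\left(c - 1\right) - -9\right) = -3 + \left(\left(c - 1\right) + 9\right) = -3 + \left(\left(-1 + c\right) + 9\right) = -3 + \left(8 + c\right) = 5 + c$)
$d{\left(-13,-18 \right)} 185 + 298 = \left(5 - 18\right) 185 + 298 = \left(-13\right) 185 + 298 = -2405 + 298 = -2107$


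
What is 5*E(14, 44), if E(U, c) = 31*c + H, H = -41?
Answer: 6615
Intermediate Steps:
E(U, c) = -41 + 31*c (E(U, c) = 31*c - 41 = -41 + 31*c)
5*E(14, 44) = 5*(-41 + 31*44) = 5*(-41 + 1364) = 5*1323 = 6615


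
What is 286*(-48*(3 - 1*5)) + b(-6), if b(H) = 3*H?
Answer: 27438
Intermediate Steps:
286*(-48*(3 - 1*5)) + b(-6) = 286*(-48*(3 - 1*5)) + 3*(-6) = 286*(-48*(3 - 5)) - 18 = 286*(-48*(-2)) - 18 = 286*96 - 18 = 27456 - 18 = 27438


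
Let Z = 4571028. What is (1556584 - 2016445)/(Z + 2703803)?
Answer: -459861/7274831 ≈ -0.063213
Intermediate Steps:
(1556584 - 2016445)/(Z + 2703803) = (1556584 - 2016445)/(4571028 + 2703803) = -459861/7274831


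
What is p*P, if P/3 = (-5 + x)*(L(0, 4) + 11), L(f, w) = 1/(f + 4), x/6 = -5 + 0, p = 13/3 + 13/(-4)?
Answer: -20475/16 ≈ -1279.7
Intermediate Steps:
p = 13/12 (p = 13*(⅓) + 13*(-¼) = 13/3 - 13/4 = 13/12 ≈ 1.0833)
x = -30 (x = 6*(-5 + 0) = 6*(-5) = -30)
L(f, w) = 1/(4 + f)
P = -4725/4 (P = 3*((-5 - 30)*(1/(4 + 0) + 11)) = 3*(-35*(1/4 + 11)) = 3*(-35*(¼ + 11)) = 3*(-35*45/4) = 3*(-1575/4) = -4725/4 ≈ -1181.3)
p*P = (13/12)*(-4725/4) = -20475/16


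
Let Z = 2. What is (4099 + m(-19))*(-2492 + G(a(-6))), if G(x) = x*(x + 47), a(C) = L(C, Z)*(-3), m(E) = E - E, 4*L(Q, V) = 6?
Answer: -43994567/4 ≈ -1.0999e+7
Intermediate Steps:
L(Q, V) = 3/2 (L(Q, V) = (1/4)*6 = 3/2)
m(E) = 0
a(C) = -9/2 (a(C) = (3/2)*(-3) = -9/2)
G(x) = x*(47 + x)
(4099 + m(-19))*(-2492 + G(a(-6))) = (4099 + 0)*(-2492 - 9*(47 - 9/2)/2) = 4099*(-2492 - 9/2*85/2) = 4099*(-2492 - 765/4) = 4099*(-10733/4) = -43994567/4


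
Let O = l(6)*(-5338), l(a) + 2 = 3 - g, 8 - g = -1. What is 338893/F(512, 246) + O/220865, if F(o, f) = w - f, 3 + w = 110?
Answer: -74843666589/30700235 ≈ -2437.9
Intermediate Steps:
g = 9 (g = 8 - 1*(-1) = 8 + 1 = 9)
w = 107 (w = -3 + 110 = 107)
l(a) = -8 (l(a) = -2 + (3 - 1*9) = -2 + (3 - 9) = -2 - 6 = -8)
F(o, f) = 107 - f
O = 42704 (O = -8*(-5338) = 42704)
338893/F(512, 246) + O/220865 = 338893/(107 - 1*246) + 42704/220865 = 338893/(107 - 246) + 42704*(1/220865) = 338893/(-139) + 42704/220865 = 338893*(-1/139) + 42704/220865 = -338893/139 + 42704/220865 = -74843666589/30700235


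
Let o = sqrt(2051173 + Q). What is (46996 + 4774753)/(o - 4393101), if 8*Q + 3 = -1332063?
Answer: -84729721414596/77197338046145 - 9643498*sqrt(7538659)/77197338046145 ≈ -1.0979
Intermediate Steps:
Q = -666033/4 (Q = -3/8 + (1/8)*(-1332063) = -3/8 - 1332063/8 = -666033/4 ≈ -1.6651e+5)
o = sqrt(7538659)/2 (o = sqrt(2051173 - 666033/4) = sqrt(7538659/4) = sqrt(7538659)/2 ≈ 1372.8)
(46996 + 4774753)/(o - 4393101) = (46996 + 4774753)/(sqrt(7538659)/2 - 4393101) = 4821749/(-4393101 + sqrt(7538659)/2)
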